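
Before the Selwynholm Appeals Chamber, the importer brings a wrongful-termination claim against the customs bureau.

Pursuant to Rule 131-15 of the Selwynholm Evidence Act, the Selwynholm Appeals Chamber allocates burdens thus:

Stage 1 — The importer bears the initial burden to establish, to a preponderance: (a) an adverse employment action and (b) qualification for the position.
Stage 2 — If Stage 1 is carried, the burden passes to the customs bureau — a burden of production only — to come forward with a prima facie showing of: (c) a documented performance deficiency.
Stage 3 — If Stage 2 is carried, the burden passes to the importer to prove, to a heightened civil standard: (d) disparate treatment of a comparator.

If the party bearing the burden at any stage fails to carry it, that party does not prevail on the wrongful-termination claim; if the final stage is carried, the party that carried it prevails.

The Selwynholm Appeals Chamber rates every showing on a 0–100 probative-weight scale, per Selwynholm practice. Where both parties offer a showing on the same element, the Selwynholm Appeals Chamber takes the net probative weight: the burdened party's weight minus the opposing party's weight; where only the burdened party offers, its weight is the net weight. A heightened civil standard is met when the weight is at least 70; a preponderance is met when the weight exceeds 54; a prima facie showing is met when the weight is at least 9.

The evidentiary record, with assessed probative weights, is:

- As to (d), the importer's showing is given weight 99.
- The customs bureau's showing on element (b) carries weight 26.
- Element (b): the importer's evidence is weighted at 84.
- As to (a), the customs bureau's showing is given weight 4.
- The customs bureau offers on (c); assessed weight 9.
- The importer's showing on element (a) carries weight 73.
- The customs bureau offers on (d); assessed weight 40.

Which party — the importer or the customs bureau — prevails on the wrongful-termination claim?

Stage 1 — burden on importer; standard: a preponderance (weight exceeds 54).
    (a): 73 − 4 = 69 > 54 [met]
    (b): 84 − 26 = 58 > 54 [met]
  Stage 1 is satisfied; the onus moves to the customs bureau.
Stage 2 — burden on customs bureau; standard: a prima facie showing (weight is at least 9).
    (c): 9 ≥ 9 [met]
  Stage 2 carried; the burden shifts to the importer.
Stage 3 — burden on importer; standard: a heightened civil standard (weight is at least 70).
    (d): 99 − 40 = 59 < 70 [not met]
  The importer does not carry Stage 3.
So the customs bureau prevails.

customs bureau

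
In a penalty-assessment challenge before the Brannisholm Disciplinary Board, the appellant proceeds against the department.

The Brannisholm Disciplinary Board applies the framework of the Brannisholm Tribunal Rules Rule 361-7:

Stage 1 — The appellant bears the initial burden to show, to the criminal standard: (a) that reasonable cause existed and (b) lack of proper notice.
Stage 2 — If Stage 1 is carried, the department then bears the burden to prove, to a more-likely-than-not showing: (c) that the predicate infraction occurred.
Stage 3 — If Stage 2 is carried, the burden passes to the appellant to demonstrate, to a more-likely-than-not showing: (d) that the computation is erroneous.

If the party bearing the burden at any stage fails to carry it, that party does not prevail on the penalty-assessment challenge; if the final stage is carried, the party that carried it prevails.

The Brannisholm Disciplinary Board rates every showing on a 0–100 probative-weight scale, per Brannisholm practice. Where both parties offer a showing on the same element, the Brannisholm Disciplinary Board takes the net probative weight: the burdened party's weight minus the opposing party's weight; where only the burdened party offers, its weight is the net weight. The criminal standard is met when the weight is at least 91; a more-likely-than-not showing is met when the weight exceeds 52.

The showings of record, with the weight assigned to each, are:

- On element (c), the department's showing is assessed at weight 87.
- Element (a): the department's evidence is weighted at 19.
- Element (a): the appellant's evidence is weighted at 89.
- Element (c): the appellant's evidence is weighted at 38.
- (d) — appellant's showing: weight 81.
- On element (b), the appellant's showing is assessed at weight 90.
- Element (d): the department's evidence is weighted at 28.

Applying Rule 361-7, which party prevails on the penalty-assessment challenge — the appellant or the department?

At Stage 1 the appellant must meet the criminal standard (weight is at least 91): on (a) the weight is 89 less the opposing 19 gives net 70, < 91, so (a) does not meet the standard; on (b) the weight is 90, < 91, so (b) does not meet the standard.
  The appellant does not carry Stage 1.
So the department prevails.

department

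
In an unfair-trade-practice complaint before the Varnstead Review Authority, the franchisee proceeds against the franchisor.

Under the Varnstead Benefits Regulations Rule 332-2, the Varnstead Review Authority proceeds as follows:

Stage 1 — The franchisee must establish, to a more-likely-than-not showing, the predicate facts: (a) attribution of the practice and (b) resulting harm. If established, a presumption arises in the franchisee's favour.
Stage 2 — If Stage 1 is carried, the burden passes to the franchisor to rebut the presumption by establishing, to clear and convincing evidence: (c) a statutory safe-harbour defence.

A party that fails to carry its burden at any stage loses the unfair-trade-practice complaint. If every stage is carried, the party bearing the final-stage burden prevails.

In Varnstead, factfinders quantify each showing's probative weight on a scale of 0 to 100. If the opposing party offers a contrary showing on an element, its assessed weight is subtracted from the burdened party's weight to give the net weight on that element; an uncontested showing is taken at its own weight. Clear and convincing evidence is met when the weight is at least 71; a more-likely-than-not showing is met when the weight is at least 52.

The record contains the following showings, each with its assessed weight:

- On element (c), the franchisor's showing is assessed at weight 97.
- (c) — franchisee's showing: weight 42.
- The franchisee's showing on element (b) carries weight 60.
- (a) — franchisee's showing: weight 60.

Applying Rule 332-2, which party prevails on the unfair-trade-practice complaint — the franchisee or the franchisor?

At Stage 1 the franchisee must meet a more-likely-than-not showing (weight is at least 52): on (a) the weight is 60, ≥ 52, so (a) meets the standard; on (b) the weight is 60, ≥ 52, so (b) meets the standard.
  Stage 1 carried; the burden shifts to the franchisor.
At Stage 2 the franchisor must meet clear and convincing evidence (weight is at least 71): on (c) the weight is 97 less the opposing 42 gives net 55, < 71, so (c) does not meet the standard.
  Not every element is met, so the franchisor fails to carry Stage 2.
So the franchisee prevails.

franchisee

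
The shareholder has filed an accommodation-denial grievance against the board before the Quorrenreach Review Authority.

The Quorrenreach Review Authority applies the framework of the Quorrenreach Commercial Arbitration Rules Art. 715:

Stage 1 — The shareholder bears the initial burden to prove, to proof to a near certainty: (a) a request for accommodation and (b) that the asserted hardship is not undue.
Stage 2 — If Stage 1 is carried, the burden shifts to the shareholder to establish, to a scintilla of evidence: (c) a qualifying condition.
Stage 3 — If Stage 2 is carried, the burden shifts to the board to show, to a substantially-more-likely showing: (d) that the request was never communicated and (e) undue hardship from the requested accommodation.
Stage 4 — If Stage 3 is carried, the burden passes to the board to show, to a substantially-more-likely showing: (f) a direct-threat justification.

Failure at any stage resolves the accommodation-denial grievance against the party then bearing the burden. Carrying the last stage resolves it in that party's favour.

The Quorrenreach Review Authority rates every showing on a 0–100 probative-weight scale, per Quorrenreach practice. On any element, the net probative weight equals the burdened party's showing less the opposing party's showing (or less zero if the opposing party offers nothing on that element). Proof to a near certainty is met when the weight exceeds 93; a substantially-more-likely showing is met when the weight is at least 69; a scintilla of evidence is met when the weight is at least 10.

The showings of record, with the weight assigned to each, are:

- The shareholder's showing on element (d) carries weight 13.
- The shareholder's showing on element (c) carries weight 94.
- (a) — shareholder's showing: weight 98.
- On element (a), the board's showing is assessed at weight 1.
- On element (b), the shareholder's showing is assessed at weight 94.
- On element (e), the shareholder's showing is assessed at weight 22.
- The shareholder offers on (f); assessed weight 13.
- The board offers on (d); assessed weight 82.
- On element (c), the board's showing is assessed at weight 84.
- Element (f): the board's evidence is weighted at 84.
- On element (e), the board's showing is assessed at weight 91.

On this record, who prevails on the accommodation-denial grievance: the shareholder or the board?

board

Stage 1 (shareholder, proof to a near certainty, weight exceeds 93): (a) net 98−1=97 > 93 — meets; (b) 94 > 93 — meets.
  All elements met. The shareholder retains the burden for Stage 2.
Stage 2 (shareholder, a scintilla of evidence, weight is at least 10): (c) net 94−84=10 ≥ 10 — meets.
  Stage 2 is satisfied; the onus moves to the board.
Stage 3 (board, a substantially-more-likely showing, weight is at least 69): (d) net 82−13=69 ≥ 69 — meets; (e) net 91−22=69 ≥ 69 — meets.
  Stage 3 is satisfied; the board continues to bear the burden.
Stage 4 (board, a substantially-more-likely showing, weight is at least 69): (f) net 84−13=71 ≥ 69 — meets.
  All elements met at the final stage.
Every stage carried; the board prevails.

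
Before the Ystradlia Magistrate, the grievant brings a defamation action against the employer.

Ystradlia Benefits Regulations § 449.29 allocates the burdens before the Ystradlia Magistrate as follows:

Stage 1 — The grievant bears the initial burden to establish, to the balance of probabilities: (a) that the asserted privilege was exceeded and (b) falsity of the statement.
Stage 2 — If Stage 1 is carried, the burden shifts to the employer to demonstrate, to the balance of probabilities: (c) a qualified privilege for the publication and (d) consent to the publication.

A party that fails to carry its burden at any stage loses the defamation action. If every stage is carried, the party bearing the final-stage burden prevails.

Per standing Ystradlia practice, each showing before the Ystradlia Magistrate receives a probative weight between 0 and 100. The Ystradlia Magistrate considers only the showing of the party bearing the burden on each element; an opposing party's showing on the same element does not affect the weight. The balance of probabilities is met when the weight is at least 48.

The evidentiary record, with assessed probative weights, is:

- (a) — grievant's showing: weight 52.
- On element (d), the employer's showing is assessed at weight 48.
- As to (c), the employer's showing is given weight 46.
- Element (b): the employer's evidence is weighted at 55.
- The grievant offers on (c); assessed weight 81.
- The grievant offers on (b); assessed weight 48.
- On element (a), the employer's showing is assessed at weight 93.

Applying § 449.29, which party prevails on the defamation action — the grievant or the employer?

grievant

Stage 1 (grievant, the balance of probabilities, weight is at least 48): (a) 52 (employer's 93 disregarded) ≥ 48 — meets; (b) 48 (employer's 55 disregarded) ≥ 48 — meets.
  All elements met. The burden passes to the employer.
Stage 2 (employer, the balance of probabilities, weight is at least 48): (c) 46 (grievant's 81 disregarded) < 48 — fails; (d) 48 ≥ 48 — meets.
  Not every element is met, so the employer fails to carry Stage 2.
The grievant prevails.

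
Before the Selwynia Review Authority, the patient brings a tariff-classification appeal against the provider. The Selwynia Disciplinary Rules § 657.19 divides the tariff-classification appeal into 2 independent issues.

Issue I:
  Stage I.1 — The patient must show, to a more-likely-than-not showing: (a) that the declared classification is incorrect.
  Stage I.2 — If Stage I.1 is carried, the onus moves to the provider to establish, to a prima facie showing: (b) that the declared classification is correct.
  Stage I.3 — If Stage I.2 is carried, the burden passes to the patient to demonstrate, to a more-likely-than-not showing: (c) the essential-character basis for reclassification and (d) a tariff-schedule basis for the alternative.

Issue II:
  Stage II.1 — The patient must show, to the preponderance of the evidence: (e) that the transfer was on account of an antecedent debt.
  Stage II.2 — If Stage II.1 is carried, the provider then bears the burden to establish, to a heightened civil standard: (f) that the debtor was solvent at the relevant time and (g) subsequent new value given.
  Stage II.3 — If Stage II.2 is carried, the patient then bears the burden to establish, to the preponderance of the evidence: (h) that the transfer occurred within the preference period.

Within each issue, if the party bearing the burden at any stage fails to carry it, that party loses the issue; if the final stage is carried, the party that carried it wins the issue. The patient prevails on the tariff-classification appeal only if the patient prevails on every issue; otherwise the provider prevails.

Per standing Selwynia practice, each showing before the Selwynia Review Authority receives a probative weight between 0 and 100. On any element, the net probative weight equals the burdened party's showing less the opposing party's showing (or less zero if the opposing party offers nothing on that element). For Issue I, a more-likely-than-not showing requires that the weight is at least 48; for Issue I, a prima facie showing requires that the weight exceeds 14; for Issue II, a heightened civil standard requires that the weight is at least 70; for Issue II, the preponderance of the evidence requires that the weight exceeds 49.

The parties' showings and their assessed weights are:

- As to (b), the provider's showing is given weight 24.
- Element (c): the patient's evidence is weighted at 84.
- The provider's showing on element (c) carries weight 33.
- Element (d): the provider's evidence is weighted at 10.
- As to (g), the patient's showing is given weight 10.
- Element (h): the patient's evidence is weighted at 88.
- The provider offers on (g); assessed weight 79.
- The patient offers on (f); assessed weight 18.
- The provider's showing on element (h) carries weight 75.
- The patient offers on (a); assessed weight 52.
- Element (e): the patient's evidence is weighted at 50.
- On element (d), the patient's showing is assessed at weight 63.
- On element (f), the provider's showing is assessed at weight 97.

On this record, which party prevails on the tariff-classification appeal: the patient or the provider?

— Issue I —
Stage I.1 — burden on patient; standard: a more-likely-than-not showing (weight is at least 48).
    (a): 52 ≥ 48 [met]
  All elements met. The burden passes to the provider.
Stage I.2 — burden on provider; standard: a prima facie showing (weight exceeds 14).
    (b): 24 > 14 [met]
  The provider carries Stage I.2; the patient now bears the burden.
Stage I.3 — burden on patient; standard: a more-likely-than-not showing (weight is at least 48).
    (c): 84 − 33 = 51 ≥ 48 [met]
    (d): 63 − 10 = 53 ≥ 48 [met]
  The patient carries the last stage.
Every stage carried; the patient prevails on this issue.
— Issue II —
At Stage II.1 the patient must meet the preponderance of the evidence (weight exceeds 49): on (e) the weight is 50, which does exceed 49, so (e) meets the standard.
  All elements met. The burden passes to the provider.
At Stage II.2 the provider must meet a heightened civil standard (weight is at least 70): on (f) the weight is 97 less the opposing 18 gives net 79, which does reach 70, so (f) meets the standard; on (g) the weight is 79 less the opposing 10 gives net 69, < 70, so (g) does not meet the standard.
  Stage II.2 not carried; the provider fails its burden.
So the patient prevails on this issue.
Per-issue: Issue I → patient; Issue II → patient. The patient must prevail on every issue; overall, the patient prevails.

patient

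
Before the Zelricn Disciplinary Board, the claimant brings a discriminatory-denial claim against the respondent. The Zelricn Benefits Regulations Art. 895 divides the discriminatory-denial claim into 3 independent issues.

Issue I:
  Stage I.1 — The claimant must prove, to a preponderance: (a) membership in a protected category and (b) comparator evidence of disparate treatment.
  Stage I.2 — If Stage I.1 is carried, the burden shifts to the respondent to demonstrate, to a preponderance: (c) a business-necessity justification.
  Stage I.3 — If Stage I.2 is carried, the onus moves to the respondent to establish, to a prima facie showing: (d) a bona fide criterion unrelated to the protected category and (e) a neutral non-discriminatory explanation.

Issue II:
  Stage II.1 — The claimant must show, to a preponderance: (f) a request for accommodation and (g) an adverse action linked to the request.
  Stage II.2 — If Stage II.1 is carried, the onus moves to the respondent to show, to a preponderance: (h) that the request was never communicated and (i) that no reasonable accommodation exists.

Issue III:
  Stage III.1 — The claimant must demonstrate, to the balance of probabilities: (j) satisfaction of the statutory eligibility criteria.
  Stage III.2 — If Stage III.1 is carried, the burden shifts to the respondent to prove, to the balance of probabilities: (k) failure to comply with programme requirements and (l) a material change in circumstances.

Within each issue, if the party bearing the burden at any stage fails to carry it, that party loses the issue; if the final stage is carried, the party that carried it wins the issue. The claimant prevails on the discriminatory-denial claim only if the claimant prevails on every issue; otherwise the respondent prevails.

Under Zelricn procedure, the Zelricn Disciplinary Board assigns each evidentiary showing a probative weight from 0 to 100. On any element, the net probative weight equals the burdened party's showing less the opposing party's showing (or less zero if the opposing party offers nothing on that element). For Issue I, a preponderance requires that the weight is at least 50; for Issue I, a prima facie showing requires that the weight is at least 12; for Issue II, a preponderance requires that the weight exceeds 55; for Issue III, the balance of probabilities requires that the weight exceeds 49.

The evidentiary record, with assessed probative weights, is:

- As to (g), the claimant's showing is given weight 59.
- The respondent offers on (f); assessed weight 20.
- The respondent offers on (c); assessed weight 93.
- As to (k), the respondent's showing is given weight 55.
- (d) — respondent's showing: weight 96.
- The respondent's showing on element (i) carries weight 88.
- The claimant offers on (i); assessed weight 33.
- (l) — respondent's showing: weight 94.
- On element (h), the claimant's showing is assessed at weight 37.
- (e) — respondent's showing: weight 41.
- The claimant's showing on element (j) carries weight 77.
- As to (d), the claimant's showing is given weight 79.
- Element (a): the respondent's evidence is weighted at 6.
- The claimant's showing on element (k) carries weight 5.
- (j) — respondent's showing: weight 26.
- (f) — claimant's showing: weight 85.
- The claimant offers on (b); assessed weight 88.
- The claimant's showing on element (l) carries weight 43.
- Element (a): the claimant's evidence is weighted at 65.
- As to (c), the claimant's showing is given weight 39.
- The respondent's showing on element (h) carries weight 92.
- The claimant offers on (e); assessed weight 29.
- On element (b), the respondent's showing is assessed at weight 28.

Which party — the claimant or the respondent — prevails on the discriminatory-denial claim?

— Issue I —
At Stage I.1 the claimant must meet a preponderance (weight is at least 50): on (a) the weight is 65 less the opposing 6 gives net 59, ≥ 50, so (a) meets the standard; on (b) the weight is 88 less the opposing 28 gives net 60, which does reach 50, so (b) meets the standard.
  The claimant carries Stage I.1; the respondent now bears the burden.
At Stage I.2 the respondent must meet a preponderance (weight is at least 50): on (c) the weight is 93 less the opposing 39 gives net 54, which does reach 50, so (c) meets the standard.
  Stage I.2 carried; the burden remains with the respondent.
At Stage I.3 the respondent must meet a prima facie showing (weight is at least 12): on (d) the weight is 96 less the opposing 79 gives net 17, which does reach 12, so (d) meets the standard; on (e) the weight is 41 less the opposing 29 gives net 12, ≥ 12, so (e) meets the standard.
  The respondent carries the last stage.
With every stage satisfied, the respondent prevails on this issue.
— Issue II —
Stage II.1 — burden on claimant; standard: a preponderance (weight exceeds 55).
    (f): 85 − 20 = 65 > 55 [met]
    (g): 59 > 55 [met]
  All elements met. The burden passes to the respondent.
Stage II.2 — burden on respondent; standard: a preponderance (weight exceeds 55).
    (h): 92 − 37 = 55 ≤ 55 [not met]
    (i): 88 − 33 = 55 ≤ 55 [not met]
  The respondent does not carry Stage II.2.
The claimant prevails on this issue.
— Issue III —
Stage III.1 (claimant, the balance of probabilities, weight exceeds 49): (j) net 77−26=51 > 49 — meets.
  Stage III.1 carried; the burden shifts to the respondent.
Stage III.2 (respondent, the balance of probabilities, weight exceeds 49): (k) net 55−5=50 > 49 — meets; (l) net 94−43=51 > 49 — meets.
  Stage III.2 carried; the final stage is satisfied.
With every stage satisfied, the respondent prevails on this issue.
Per-issue: Issue I → respondent; Issue II → claimant; Issue III → respondent. The claimant must prevail on every issue; overall, the respondent prevails.

respondent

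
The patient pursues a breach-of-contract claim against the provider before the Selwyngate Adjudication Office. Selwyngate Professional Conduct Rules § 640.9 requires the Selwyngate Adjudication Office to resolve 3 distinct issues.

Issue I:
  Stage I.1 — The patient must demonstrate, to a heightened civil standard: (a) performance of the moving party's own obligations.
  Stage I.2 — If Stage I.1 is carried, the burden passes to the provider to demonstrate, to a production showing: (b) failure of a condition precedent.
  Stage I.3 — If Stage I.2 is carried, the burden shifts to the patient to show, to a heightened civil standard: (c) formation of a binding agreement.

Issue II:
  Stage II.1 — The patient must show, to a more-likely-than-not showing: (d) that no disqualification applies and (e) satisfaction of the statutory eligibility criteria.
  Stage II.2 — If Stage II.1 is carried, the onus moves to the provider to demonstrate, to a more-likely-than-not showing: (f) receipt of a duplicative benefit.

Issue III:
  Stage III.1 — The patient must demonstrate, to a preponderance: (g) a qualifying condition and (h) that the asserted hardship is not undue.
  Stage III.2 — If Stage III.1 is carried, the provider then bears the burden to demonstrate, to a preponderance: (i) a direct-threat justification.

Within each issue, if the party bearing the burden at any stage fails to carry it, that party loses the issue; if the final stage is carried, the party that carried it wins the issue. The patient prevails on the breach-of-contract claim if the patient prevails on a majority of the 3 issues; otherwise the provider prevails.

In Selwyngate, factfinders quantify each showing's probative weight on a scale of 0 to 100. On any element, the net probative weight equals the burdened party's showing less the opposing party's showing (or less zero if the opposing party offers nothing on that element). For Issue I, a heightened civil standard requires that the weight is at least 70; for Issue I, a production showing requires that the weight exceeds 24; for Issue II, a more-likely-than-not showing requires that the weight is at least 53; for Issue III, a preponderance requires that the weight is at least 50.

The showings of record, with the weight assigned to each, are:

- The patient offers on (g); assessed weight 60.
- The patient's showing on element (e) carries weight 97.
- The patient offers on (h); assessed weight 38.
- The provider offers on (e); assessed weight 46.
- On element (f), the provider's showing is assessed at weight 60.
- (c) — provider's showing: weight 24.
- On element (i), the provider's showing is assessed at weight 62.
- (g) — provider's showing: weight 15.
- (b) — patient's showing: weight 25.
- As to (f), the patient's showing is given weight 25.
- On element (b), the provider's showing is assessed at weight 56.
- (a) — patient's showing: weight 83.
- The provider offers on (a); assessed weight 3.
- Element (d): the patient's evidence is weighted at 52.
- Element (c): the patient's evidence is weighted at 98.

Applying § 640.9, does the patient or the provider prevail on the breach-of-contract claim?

provider

— Issue I —
Stage I.1 (patient, a heightened civil standard, weight is at least 70): (a) net 83−3=80 ≥ 70 — meets.
  The patient carries Stage I.1; the provider now bears the burden.
Stage I.2 (provider, a production showing, weight exceeds 24): (b) net 56−25=31 > 24 — meets.
  All elements met. The burden passes to the patient.
Stage I.3 (patient, a heightened civil standard, weight is at least 70): (c) net 98−24=74 ≥ 70 — meets.
  All elements met at the final stage.
With every stage satisfied, the patient prevails on this issue.
— Issue II —
Stage II.1 (patient, a more-likely-than-not showing, weight is at least 53): (d) 52 < 53 — fails; (e) net 97−46=51 < 53 — fails.
  Stage II.1 not carried; the patient fails its burden.
So the provider prevails on this issue.
— Issue III —
At Stage III.1 the patient must meet a preponderance (weight is at least 50): on (g) the weight is 60 less the opposing 15 gives net 45, which does not reach 50, so (g) does not meet the standard; on (h) the weight is 38, < 50, so (h) does not meet the standard.
  Stage III.1 not carried; the patient fails its burden.
So the provider prevails on this issue.
Per-issue: Issue I → patient; Issue II → provider; Issue III → provider. The patient must prevail on a majority of issues; overall, the provider prevails.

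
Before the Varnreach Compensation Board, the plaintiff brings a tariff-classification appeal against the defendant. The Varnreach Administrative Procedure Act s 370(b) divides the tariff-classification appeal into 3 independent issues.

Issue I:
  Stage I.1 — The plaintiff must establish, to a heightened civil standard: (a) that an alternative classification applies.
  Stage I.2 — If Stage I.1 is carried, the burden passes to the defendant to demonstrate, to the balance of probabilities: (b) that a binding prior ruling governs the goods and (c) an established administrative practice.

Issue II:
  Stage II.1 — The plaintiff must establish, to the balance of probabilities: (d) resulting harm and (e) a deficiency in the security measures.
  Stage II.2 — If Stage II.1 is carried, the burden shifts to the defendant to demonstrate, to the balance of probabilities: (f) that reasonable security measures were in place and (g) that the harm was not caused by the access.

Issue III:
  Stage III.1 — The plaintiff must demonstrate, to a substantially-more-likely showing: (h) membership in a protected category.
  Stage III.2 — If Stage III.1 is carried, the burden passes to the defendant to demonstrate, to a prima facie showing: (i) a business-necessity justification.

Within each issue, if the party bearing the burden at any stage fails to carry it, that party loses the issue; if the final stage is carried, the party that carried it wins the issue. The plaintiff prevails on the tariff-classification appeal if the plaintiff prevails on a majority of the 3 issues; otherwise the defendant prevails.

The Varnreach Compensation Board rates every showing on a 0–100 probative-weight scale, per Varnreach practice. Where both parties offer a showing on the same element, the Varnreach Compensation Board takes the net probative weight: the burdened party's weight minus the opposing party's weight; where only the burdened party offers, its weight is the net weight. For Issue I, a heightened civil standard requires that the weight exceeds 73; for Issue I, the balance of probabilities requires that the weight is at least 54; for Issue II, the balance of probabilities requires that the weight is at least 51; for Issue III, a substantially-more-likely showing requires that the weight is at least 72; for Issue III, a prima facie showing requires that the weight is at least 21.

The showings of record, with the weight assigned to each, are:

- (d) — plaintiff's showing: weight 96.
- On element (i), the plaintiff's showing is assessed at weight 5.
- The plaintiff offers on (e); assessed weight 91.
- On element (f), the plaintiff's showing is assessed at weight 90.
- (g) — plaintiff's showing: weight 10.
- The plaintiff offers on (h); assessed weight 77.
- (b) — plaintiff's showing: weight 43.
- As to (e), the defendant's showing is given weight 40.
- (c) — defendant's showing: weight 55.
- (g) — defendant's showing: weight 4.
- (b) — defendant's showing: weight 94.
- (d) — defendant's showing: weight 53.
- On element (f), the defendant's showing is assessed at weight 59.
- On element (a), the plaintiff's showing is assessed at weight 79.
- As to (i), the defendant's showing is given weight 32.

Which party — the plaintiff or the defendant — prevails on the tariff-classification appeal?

defendant

— Issue I —
Stage I.1 — burden on plaintiff; standard: a heightened civil standard (weight exceeds 73).
    (a): 79 > 73 [met]
  The plaintiff carries Stage I.1; the defendant now bears the burden.
Stage I.2 — burden on defendant; standard: the balance of probabilities (weight is at least 54).
    (b): 94 − 43 = 51 < 54 [not met]
    (c): 55 ≥ 54 [met]
  The defendant does not carry Stage I.2.
The plaintiff prevails on this issue.
— Issue II —
Stage II.1 — burden on plaintiff; standard: the balance of probabilities (weight is at least 51).
    (d): 96 − 53 = 43 < 51 [not met]
    (e): 91 − 40 = 51 ≥ 51 [met]
  The plaintiff does not carry Stage II.1.
So the defendant prevails on this issue.
— Issue III —
Stage III.1 (plaintiff, a substantially-more-likely showing, weight is at least 72): (h) 77 ≥ 72 — meets.
  Stage III.1 carried; the burden shifts to the defendant.
Stage III.2 (defendant, a prima facie showing, weight is at least 21): (i) net 32−5=27 ≥ 21 — meets.
  Stage III.2 carried; the final stage is satisfied.
With every stage satisfied, the defendant prevails on this issue.
Per-issue: Issue I → plaintiff; Issue II → defendant; Issue III → defendant. The plaintiff must prevail on a majority of issues; overall, the defendant prevails.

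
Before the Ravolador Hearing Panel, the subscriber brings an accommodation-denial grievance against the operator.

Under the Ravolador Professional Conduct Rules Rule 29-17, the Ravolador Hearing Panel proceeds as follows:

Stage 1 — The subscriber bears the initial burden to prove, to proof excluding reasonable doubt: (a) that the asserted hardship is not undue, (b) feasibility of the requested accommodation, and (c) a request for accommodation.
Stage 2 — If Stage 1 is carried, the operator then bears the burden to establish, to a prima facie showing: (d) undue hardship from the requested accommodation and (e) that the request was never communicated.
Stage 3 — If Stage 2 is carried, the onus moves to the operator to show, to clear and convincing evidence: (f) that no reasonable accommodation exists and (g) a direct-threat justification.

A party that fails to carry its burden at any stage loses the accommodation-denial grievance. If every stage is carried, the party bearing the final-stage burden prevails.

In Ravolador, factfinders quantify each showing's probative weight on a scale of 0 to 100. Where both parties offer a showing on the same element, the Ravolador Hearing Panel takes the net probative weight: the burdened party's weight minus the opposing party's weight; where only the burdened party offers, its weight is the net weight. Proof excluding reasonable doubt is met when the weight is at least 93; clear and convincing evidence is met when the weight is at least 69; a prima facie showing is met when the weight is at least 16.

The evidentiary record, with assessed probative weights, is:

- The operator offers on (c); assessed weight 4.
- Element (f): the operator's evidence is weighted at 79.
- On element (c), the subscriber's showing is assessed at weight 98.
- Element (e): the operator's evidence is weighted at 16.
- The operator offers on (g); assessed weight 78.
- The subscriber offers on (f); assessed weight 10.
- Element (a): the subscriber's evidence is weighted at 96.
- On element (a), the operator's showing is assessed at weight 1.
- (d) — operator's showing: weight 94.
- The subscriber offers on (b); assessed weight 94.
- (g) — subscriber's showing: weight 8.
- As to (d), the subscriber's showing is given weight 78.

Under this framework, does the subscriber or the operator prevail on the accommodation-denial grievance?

operator

Stage 1 — burden on subscriber; standard: proof excluding reasonable doubt (weight is at least 93).
    (a): 96 − 1 = 95 ≥ 93 [met]
    (b): 94 ≥ 93 [met]
    (c): 98 − 4 = 94 ≥ 93 [met]
  Stage 1 carried; the burden shifts to the operator.
Stage 2 — burden on operator; standard: a prima facie showing (weight is at least 16).
    (d): 94 − 78 = 16 ≥ 16 [met]
    (e): 16 ≥ 16 [met]
  Stage 2 is satisfied; the operator continues to bear the burden.
Stage 3 — burden on operator; standard: clear and convincing evidence (weight is at least 69).
    (f): 79 − 10 = 69 ≥ 69 [met]
    (g): 78 − 8 = 70 ≥ 69 [met]
  Stage 3 carried; the final stage is satisfied.
All stages carried — the operator prevails.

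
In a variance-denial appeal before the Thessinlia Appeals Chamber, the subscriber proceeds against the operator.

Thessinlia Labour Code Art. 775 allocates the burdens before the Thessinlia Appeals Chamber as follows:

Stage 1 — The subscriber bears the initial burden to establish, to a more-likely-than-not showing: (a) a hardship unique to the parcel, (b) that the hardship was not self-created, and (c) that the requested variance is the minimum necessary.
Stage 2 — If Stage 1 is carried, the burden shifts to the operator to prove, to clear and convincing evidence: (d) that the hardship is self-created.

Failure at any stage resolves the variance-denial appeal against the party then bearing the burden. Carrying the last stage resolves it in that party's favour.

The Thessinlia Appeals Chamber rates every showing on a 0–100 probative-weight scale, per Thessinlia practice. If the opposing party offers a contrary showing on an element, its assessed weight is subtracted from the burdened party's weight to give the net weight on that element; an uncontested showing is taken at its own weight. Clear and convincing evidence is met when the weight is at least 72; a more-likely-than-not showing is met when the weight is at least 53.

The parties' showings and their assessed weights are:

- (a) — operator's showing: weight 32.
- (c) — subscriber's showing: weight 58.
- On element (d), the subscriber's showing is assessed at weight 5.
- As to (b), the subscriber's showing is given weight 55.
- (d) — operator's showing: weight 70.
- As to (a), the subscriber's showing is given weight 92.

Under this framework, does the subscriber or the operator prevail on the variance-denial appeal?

Stage 1 (subscriber, a more-likely-than-not showing, weight is at least 53): (a) net 92−32=60 ≥ 53 — meets; (b) 55 ≥ 53 — meets; (c) 58 ≥ 53 — meets.
  Stage 1 carried; the burden shifts to the operator.
Stage 2 (operator, clear and convincing evidence, weight is at least 72): (d) net 70−5=65 < 72 — fails.
  Stage 2 not carried; the operator fails its burden.
So the subscriber prevails.

subscriber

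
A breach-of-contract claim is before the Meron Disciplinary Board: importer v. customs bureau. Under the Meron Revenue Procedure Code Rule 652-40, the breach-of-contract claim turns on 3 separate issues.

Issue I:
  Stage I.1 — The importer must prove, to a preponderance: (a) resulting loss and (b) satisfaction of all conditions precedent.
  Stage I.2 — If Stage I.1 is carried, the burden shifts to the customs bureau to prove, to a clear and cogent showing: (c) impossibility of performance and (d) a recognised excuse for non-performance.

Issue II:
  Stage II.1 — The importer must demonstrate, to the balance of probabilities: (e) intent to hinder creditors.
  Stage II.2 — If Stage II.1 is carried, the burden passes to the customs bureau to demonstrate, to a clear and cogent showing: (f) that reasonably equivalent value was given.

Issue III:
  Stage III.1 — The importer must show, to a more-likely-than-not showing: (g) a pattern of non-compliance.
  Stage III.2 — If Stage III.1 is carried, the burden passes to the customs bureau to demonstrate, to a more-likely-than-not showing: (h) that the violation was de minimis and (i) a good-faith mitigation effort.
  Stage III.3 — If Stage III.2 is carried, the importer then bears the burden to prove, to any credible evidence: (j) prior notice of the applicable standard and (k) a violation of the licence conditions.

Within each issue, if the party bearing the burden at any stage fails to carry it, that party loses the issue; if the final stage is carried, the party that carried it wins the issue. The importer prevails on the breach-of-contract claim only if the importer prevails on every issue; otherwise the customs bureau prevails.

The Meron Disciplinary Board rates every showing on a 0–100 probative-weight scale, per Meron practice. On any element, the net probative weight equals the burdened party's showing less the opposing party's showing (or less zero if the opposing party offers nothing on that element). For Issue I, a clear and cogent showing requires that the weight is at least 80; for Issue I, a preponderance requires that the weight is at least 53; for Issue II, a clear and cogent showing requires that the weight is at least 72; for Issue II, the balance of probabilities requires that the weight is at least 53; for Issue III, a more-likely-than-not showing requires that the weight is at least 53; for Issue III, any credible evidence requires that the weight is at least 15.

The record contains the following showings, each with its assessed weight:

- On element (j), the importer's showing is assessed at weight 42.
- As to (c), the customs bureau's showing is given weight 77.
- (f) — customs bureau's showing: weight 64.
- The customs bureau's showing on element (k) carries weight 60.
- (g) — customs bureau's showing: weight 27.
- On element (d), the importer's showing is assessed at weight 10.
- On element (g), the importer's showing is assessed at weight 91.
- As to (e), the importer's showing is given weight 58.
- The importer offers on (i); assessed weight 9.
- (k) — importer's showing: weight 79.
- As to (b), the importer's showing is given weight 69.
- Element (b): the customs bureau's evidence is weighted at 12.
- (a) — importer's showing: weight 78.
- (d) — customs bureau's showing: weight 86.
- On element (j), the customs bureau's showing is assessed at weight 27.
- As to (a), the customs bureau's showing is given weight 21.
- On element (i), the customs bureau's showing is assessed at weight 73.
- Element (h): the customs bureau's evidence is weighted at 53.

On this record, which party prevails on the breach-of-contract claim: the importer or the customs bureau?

— Issue I —
At Stage I.1 the importer must meet a preponderance (weight is at least 53): on (a) the weight is 78 less the opposing 21 gives net 57, ≥ 53, so (a) meets the standard; on (b) the weight is 69 less the opposing 12 gives net 57, ≥ 53, so (b) meets the standard.
  Stage I.1 carried; the burden shifts to the customs bureau.
At Stage I.2 the customs bureau must meet a clear and cogent showing (weight is at least 80): on (c) the weight is 77, < 80, so (c) does not meet the standard; on (d) the weight is 86 less the opposing 10 gives net 76, < 80, so (d) does not meet the standard.
  Stage I.2 not carried; the customs bureau fails its burden.
So the importer prevails on this issue.
— Issue II —
Stage II.1 (importer, the balance of probabilities, weight is at least 53): (e) 58 ≥ 53 — meets.
  All elements met. The burden passes to the customs bureau.
Stage II.2 (customs bureau, a clear and cogent showing, weight is at least 72): (f) 64 < 72 — fails.
  Stage II.2 not carried; the customs bureau fails its burden.
The analysis ends at Stage II.2; the importer prevails on this issue.
— Issue III —
At Stage III.1 the importer must meet a more-likely-than-not showing (weight is at least 53): on (g) the weight is 91 less the opposing 27 gives net 64, which does reach 53, so (g) meets the standard.
  The importer carries Stage III.1; the customs bureau now bears the burden.
At Stage III.2 the customs bureau must meet a more-likely-than-not showing (weight is at least 53): on (h) the weight is 53, ≥ 53, so (h) meets the standard; on (i) the weight is 73 less the opposing 9 gives net 64, which does reach 53, so (i) meets the standard.
  Stage III.2 is satisfied; the onus moves to the importer.
At Stage III.3 the importer must meet any credible evidence (weight is at least 15): on (j) the weight is 42 less the opposing 27 gives net 15, ≥ 15, so (j) meets the standard; on (k) the weight is 79 less the opposing 60 gives net 19, which does reach 15, so (k) meets the standard.
  Stage III.3 carried; the final stage is satisfied.
With every stage satisfied, the importer prevails on this issue.
Per-issue: Issue I → importer; Issue II → importer; Issue III → importer. The importer must prevail on every issue; overall, the importer prevails.

importer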